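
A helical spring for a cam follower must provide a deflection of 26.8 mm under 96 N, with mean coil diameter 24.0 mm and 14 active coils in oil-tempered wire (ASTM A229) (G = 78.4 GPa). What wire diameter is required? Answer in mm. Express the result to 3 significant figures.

Required rate k = F/δ = 96/26.8 = 3.5821 N/mm
d = (8D³N_a·k / G)^(1/4) = (8·24.0³·14·3.5821 / (78.4×10³))^0.25
  = (70.741)^0.25 = 2.9001 mm

2.90 mm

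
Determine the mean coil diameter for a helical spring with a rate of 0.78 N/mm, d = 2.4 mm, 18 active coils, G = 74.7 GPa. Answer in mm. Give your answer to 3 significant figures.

D = (Gd⁴/(8N_a·k))^(1/3) = (74.7×10³·2.4⁴/(8·18·0.78))^(1/3)
  = (22065.2)^(1/3) = 28.0481 mm

28.0 mm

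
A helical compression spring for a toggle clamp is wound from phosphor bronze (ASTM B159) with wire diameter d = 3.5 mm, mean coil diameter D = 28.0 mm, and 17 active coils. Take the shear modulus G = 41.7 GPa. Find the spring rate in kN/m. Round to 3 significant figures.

2.10 kN/m

k = Gd⁴/(8D³N_a) = (41.7×10³ × 3.5⁴) / (8 × 28.0³ × 17)
  = 6.25761e+06 / 2.98547e+06 = 2.096 N/mm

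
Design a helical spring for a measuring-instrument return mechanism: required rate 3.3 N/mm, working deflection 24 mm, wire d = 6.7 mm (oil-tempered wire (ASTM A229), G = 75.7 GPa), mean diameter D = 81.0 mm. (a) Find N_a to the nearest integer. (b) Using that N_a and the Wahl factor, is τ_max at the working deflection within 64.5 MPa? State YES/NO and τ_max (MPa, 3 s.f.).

(a) 11 coils; (b) YES, τ_max = 60.0 MPa

N_a = Gd⁴/(8D³k) = (75.7×10³)(6.7⁴)/(8·81.0³·3.3) = 10.87 → N_a = 11
Actual rate k = Gd⁴/(8D³·11) = 3.2618 N/mm
Working load F = kδ = 3.2618·24 = 78.283 N
C = 81.0/6.7 = 12.0896; K_W = (4C−1)/(4C−4)+0.615/C = 1.1185
τ_max = K_W·8FD/(πd³) = 1.1185·53.687 = 60.049 MPa
τ_max ≤ 64.5 MPa → acceptable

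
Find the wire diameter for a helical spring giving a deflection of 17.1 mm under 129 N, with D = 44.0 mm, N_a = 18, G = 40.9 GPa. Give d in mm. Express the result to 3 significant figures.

Required rate k = F/δ = 129/17.1 = 7.5439 N/mm
d = (8D³N_a·k / G)^(1/4) = (8·44.0³·18·7.5439 / (40.9×10³))^0.25
  = (2262.5)^0.25 = 6.8968 mm

6.90 mm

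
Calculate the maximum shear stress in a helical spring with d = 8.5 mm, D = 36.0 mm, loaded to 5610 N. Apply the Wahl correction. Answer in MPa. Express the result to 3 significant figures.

1150 MPa

Spring index C = D/d = 36.0/8.5 = 4.2353
K_W = (4C−1)/(4C−4) + 0.615/C = 15.941/12.941 + 0.1452 = 1.3770
τ₀ = 8FD/(πd³) = 8·5610·36.0/(π·8.5³) = 1.61568e+06/1929.3 = 837.43 MPa
τ_max = K·τ₀ = 1.3770 × 837.43 = 1153.2 MPa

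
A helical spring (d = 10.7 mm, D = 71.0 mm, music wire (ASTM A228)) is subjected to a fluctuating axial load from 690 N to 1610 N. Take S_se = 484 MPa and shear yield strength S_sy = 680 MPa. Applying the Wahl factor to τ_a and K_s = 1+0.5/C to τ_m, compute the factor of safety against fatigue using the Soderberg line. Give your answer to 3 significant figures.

C = D/d = 71.0/10.7 = 6.6355; K_W = (4C−1)/(4C−4)+0.615/C = 1.2258; K_s = 1+0.5/C = 1.0754
F_a = (F_max−F_min)/2 = 460 N; F_m = (F_max+F_min)/2 = 1150 N
τ_a = K_W·8F_aD/(πd³) = 1.2258 × 67.89 = 83.217 MPa
τ_m = K_s·8F_mD/(πd³) = 1.0754 × 169.72 = 182.51 MPa
Soderberg: 1/n_f = τ_a/S_se + τ_m/S_sy = 83.217/484 + 182.51/680 = 0.17194 + 0.26840 = 0.44034
n_f = 1/0.44034 = 2.271

2.27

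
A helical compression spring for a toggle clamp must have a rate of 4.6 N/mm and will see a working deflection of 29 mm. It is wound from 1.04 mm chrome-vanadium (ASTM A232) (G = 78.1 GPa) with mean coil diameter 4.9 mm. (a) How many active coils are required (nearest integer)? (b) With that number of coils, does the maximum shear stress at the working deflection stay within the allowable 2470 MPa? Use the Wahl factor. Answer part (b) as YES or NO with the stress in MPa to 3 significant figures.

(a) 21 coils; (b) YES, τ_max = 1980 MPa

N_a = Gd⁴/(8D³k) = (78.1×10³)(1.04⁴)/(8·4.9³·4.6) = 21.1 → N_a = 21
Actual rate k = Gd⁴/(8D³·21) = 4.6226 N/mm
Working load F = kδ = 4.6226·29 = 134.06 N
C = 4.9/1.04 = 4.7115; K_W = (4C−1)/(4C−4)+0.615/C = 1.3326
τ_max = K_W·8FD/(πd³) = 1.3326·1487 = 1981.6 MPa
τ_max ≤ 2470 MPa → acceptable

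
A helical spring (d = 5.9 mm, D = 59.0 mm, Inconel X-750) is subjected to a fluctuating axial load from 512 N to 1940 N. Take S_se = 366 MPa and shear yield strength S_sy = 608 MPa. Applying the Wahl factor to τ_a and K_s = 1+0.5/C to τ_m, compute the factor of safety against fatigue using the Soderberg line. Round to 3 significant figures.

C = D/d = 59.0/5.9 = 10.0000; K_W = (4C−1)/(4C−4)+0.615/C = 1.1448; K_s = 1+0.5/C = 1.0500
F_a = (F_max−F_min)/2 = 714 N; F_m = (F_max+F_min)/2 = 1226 N
τ_a = K_W·8F_aD/(πd³) = 1.1448 × 522.32 = 597.97 MPa
τ_m = K_s·8F_mD/(πd³) = 1.0500 × 896.86 = 941.71 MPa
Soderberg: 1/n_f = τ_a/S_se + τ_m/S_sy = 597.97/366 + 941.71/608 = 1.63379 + 1.54886 = 3.1826
n_f = 1/3.1826 = 0.3142

0.314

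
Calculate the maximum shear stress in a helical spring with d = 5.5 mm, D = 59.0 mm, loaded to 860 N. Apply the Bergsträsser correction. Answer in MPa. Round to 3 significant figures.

874 MPa

Spring index C = D/d = 59.0/5.5 = 10.7273
K_B = (4C+2)/(4C−3) = 44.909/39.909 = 1.1253
τ₀ = 8FD/(πd³) = 8·860·59.0/(π·5.5³) = 405920/522.68 = 776.61 MPa
τ_max = K·τ₀ = 1.1253 × 776.61 = 873.91 MPa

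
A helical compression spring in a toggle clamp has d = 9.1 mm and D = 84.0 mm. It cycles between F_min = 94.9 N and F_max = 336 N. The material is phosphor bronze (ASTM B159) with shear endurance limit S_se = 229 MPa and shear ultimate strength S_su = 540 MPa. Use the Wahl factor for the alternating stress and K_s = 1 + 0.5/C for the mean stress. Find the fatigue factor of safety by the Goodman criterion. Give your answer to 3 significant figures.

C = D/d = 84.0/9.1 = 9.2308; K_W = (4C−1)/(4C−4)+0.615/C = 1.1577; K_s = 1+0.5/C = 1.0542
F_a = (F_max−F_min)/2 = 120.55 N; F_m = (F_max+F_min)/2 = 215.45 N
τ_a = K_W·8F_aD/(πd³) = 1.1577 × 34.219 = 39.616 MPa
τ_m = K_s·8F_mD/(πd³) = 1.0542 × 61.156 = 64.469 MPa
Goodman: 1/n_f = τ_a/S_se + τ_m/S_su = 39.616/229 + 64.469/540 = 0.17300 + 0.11939 = 0.29238
n_f = 1/0.29238 = 3.42

3.42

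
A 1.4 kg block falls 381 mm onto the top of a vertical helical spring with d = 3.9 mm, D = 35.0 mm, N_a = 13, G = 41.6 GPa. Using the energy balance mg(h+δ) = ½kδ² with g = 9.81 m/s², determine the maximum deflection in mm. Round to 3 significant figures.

76.3 mm

k = Gd⁴/(8D³N_a) = (41.6×10³)(3.9⁴)/(8·35.0³·13) = 2.1583 N/mm
W = mg = 1.4 × 9.81 = 13.734 N
½kδ² − Wδ − Wh = 0 → δ = (W + √(W² + 2kWh))/k
δ = (13.734 + √(188.62 + 22587.4))/2.1583 = (13.734 + 150.92)/2.1583 = 76.287 mm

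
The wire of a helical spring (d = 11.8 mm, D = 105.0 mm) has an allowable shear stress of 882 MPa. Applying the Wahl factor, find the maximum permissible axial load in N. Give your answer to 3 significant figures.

4660 N

C = D/d = 105.0/11.8 = 8.8983
K_W = (4C−1)/(4C−4) + 0.615/C = 34.593/31.593 + 0.0691 = 1.1641
τ_max = K·8FD/(πd³) → F_max = τ_allow·πd³/(8DK)
F_max = 882·π·11.8³/(8·105.0·1.1641) = 4.5527e+06/977.82 = 4655.9 N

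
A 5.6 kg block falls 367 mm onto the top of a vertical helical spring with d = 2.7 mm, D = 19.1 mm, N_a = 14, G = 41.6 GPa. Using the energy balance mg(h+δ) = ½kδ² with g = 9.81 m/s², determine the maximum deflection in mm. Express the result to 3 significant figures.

140 mm

k = Gd⁴/(8D³N_a) = (41.6×10³)(2.7⁴)/(8·19.1³·14) = 2.8329 N/mm
W = mg = 5.6 × 9.81 = 54.936 N
½kδ² − Wδ − Wh = 0 → δ = (W + √(W² + 2kWh))/k
δ = (54.936 + √(3018 + 114231))/2.8329 = (54.936 + 342.42)/2.8329 = 140.26 mm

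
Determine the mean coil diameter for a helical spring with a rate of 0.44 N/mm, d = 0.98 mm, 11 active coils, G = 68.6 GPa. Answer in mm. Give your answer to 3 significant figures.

11.8 mm

D = (Gd⁴/(8N_a·k))^(1/3) = (68.6×10³·0.98⁴/(8·11·0.44))^(1/3)
  = (1634.15)^(1/3) = 11.7787 mm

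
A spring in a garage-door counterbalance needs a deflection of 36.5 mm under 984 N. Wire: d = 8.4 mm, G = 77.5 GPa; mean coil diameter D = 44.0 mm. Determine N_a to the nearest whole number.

Required rate k = F/δ = 984/36.5 = 26.959 N/mm
N_a = Gd⁴/(8D³k) = (77.5×10³ × 8.4⁴)/(8 × 44.0³ × 26.959)
    = 3.8585e+08 / 1.83717e+07 = 21 → 21 coils

21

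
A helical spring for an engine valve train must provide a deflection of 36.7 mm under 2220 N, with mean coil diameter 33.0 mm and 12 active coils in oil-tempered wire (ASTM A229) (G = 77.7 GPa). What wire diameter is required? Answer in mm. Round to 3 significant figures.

Required rate k = F/δ = 2220/36.7 = 60.49 N/mm
d = (8D³N_a·k / G)^(1/4) = (8·33.0³·12·60.49 / (77.7×10³))^0.25
  = (2685.8)^0.25 = 7.1990 mm

7.20 mm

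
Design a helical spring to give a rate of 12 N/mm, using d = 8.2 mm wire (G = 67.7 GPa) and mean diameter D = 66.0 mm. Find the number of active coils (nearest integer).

11

N_a = Gd⁴/(8D³k) = (67.7×10³ × 8.2⁴)/(8 × 66.0³ × 12)
    = 3.06086e+08 / 2.75996e+07 = 11.09 → 11 coils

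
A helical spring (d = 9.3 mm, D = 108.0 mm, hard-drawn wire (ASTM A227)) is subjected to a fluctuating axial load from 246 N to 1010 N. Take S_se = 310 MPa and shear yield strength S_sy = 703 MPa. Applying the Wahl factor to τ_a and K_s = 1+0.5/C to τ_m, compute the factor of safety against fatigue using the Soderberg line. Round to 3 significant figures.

1.26

C = D/d = 108.0/9.3 = 11.6129; K_W = (4C−1)/(4C−4)+0.615/C = 1.1236; K_s = 1+0.5/C = 1.0431
F_a = (F_max−F_min)/2 = 382 N; F_m = (F_max+F_min)/2 = 628 N
τ_a = K_W·8F_aD/(πd³) = 1.1236 × 130.61 = 146.76 MPa
τ_m = K_s·8F_mD/(πd³) = 1.0431 × 214.72 = 223.97 MPa
Soderberg: 1/n_f = τ_a/S_se + τ_m/S_sy = 146.76/310 + 223.97/703 = 0.47341 + 0.31859 = 0.792
n_f = 1/0.792 = 1.263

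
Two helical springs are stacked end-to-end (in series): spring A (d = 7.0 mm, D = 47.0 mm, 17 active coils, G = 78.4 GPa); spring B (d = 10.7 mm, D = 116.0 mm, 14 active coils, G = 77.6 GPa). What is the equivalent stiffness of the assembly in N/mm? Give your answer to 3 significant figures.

4.05 N/mm

k_A = Gd⁴/(8D³N_a) = (78.4×10³)(7.0⁴)/(8·47.0³·17) = 13.331 N/mm
k_B = Gd⁴/(8D³N_a) = (77.6×10³)(10.7⁴)/(8·116.0³·14) = 5.8184 N/mm
Series: 1/k_eq = 1/13.331 + 1/5.8184 = 0.24688; k_eq = 4.0506 N/mm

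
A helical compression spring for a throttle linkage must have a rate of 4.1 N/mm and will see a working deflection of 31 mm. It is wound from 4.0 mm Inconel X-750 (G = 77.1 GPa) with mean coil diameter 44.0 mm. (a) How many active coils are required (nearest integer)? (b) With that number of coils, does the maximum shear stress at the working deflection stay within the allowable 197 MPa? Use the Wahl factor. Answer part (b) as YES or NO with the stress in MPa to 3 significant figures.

N_a = Gd⁴/(8D³k) = (77.1×10³)(4.0⁴)/(8·44.0³·4.1) = 7.064 → N_a = 7
Actual rate k = Gd⁴/(8D³·7) = 4.1376 N/mm
Working load F = kδ = 4.1376·31 = 128.27 N
C = 44.0/4.0 = 11.0000; K_W = (4C−1)/(4C−4)+0.615/C = 1.1309
τ_max = K_W·8FD/(πd³) = 1.1309·224.56 = 253.95 MPa
τ_max > 197 MPa → exceeds allowable

(a) 7 coils; (b) NO, τ_max = 254 MPa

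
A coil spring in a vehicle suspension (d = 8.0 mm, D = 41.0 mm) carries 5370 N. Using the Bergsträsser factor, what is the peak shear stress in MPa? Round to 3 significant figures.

1410 MPa

Spring index C = D/d = 41.0/8.0 = 5.1250
K_B = (4C+2)/(4C−3) = 22.500/17.500 = 1.2857
τ₀ = 8FD/(πd³) = 8·5370·41.0/(π·8.0³) = 1.76136e+06/1608.5 = 1095 MPa
τ_max = K·τ₀ = 1.2857 × 1095 = 1407.9 MPa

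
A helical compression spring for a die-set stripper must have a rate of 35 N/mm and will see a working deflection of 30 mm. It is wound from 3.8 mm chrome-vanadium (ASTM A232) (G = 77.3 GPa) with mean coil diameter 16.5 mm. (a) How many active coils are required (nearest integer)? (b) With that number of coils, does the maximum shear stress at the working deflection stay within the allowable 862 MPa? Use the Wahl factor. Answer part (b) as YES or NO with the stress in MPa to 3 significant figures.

(a) 13 coils; (b) NO, τ_max = 1080 MPa

N_a = Gd⁴/(8D³k) = (77.3×10³)(3.8⁴)/(8·16.5³·35) = 12.81 → N_a = 13
Actual rate k = Gd⁴/(8D³·13) = 34.501 N/mm
Working load F = kδ = 34.501·30 = 1035 N
C = 16.5/3.8 = 4.3421; K_W = (4C−1)/(4C−4)+0.615/C = 1.3660
τ_max = K_W·8FD/(πd³) = 1.3660·792.54 = 1082.7 MPa
τ_max > 862 MPa → exceeds allowable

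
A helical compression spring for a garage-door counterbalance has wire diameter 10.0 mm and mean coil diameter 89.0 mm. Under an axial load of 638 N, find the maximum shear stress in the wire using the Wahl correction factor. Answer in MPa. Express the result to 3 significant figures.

Spring index C = D/d = 89.0/10.0 = 8.9000
K_W = (4C−1)/(4C−4) + 0.615/C = 34.600/31.600 + 0.0691 = 1.1640
τ₀ = 8FD/(πd³) = 8·638·89.0/(π·10.0³) = 454256/3141.6 = 144.59 MPa
τ_max = K·τ₀ = 1.1640 × 144.59 = 168.31 MPa

168 MPa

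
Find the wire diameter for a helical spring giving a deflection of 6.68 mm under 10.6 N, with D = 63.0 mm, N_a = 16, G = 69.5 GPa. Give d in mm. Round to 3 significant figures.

5.20 mm

Required rate k = F/δ = 10.6/6.68 = 1.5868 N/mm
d = (8D³N_a·k / G)^(1/4) = (8·63.0³·16·1.5868 / (69.5×10³))^0.25
  = (730.76)^0.25 = 5.1993 mm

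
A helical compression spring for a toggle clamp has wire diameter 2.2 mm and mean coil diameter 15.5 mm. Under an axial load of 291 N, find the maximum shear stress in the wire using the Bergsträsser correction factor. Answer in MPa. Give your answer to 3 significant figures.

Spring index C = D/d = 15.5/2.2 = 7.0455
K_B = (4C+2)/(4C−3) = 30.182/25.182 = 1.1986
τ₀ = 8FD/(πd³) = 8·291·15.5/(π·2.2³) = 36084/33.452 = 1078.7 MPa
τ_max = K·τ₀ = 1.1986 × 1078.7 = 1292.9 MPa

1290 MPa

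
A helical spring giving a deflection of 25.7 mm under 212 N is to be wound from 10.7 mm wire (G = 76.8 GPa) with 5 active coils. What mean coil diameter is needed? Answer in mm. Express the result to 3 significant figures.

Required rate k = F/δ = 212/25.7 = 8.249 N/mm
D = (Gd⁴/(8N_a·k))^(1/3) = (76.8×10³·10.7⁴/(8·5·8.249))^(1/3)
  = (3.05094e+06)^(1/3) = 145.0367 mm

145 mm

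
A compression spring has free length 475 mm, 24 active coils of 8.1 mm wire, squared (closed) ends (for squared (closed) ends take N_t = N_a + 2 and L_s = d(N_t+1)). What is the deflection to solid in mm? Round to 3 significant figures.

N_t = 26; L_s = 8.1·27 = 218.7 mm
δ_solid = L₀ − L_s = 475 − 218.7 = 256.3 mm

256 mm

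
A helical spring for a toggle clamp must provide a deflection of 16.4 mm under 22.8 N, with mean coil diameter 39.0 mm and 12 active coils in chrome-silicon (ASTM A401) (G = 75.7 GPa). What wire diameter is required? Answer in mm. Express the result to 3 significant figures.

3.20 mm

Required rate k = F/δ = 22.8/16.4 = 1.3902 N/mm
d = (8D³N_a·k / G)^(1/4) = (8·39.0³·12·1.3902 / (75.7×10³))^0.25
  = (104.58)^0.25 = 3.1979 mm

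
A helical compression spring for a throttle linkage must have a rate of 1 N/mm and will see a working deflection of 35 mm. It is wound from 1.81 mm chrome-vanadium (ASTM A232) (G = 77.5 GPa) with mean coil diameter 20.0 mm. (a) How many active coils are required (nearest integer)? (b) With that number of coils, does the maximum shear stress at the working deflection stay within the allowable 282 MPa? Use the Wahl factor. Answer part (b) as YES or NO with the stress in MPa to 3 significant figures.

N_a = Gd⁴/(8D³k) = (77.5×10³)(1.81⁴)/(8·20.0³·1) = 13 → N_a = 13
Actual rate k = Gd⁴/(8D³·13) = 0.99975 N/mm
Working load F = kδ = 0.99975·35 = 34.991 N
C = 20.0/1.81 = 11.0497; K_W = (4C−1)/(4C−4)+0.615/C = 1.1303
τ_max = K_W·8FD/(πd³) = 1.1303·300.54 = 339.69 MPa
τ_max > 282 MPa → exceeds allowable

(a) 13 coils; (b) NO, τ_max = 340 MPa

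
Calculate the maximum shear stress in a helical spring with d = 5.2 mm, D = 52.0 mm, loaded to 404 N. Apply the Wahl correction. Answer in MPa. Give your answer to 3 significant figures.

436 MPa

Spring index C = D/d = 52.0/5.2 = 10.0000
K_W = (4C−1)/(4C−4) + 0.615/C = 39.000/36.000 + 0.0615 = 1.1448
τ₀ = 8FD/(πd³) = 8·404·52.0/(π·5.2³) = 168064/441.73 = 380.47 MPa
τ_max = K·τ₀ = 1.1448 × 380.47 = 435.57 MPa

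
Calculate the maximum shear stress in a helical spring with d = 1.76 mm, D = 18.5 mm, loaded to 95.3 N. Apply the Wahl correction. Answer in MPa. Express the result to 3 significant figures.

Spring index C = D/d = 18.5/1.76 = 10.5114
K_W = (4C−1)/(4C−4) + 0.615/C = 41.045/38.045 + 0.0585 = 1.1374
τ₀ = 8FD/(πd³) = 8·95.3·18.5/(π·1.76³) = 14104.4/17.127 = 823.51 MPa
τ_max = K·τ₀ = 1.1374 × 823.51 = 936.62 MPa

937 MPa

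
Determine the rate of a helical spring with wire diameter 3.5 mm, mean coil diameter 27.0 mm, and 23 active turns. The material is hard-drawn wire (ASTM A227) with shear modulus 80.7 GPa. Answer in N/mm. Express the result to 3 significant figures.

k = Gd⁴/(8D³N_a) = (80.7×10³ × 3.5⁴) / (8 × 27.0³ × 23)
  = 1.211e+07 / 3.62167e+06 = 3.3438 N/mm

3.34 N/mm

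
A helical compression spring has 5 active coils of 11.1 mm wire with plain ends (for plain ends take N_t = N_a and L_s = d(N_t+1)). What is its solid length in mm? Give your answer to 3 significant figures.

66.6 mm

plain ends: N_t = N_a = 5
L_s = d·(N_t+1) = 11.1 × 6 = 66.6 mm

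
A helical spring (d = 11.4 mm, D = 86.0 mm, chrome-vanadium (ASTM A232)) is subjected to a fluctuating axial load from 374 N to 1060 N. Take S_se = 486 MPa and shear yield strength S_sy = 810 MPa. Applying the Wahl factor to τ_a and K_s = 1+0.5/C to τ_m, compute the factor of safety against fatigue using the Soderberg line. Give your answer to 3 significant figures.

3.78

C = D/d = 86.0/11.4 = 7.5439; K_W = (4C−1)/(4C−4)+0.615/C = 1.1961; K_s = 1+0.5/C = 1.0663
F_a = (F_max−F_min)/2 = 343 N; F_m = (F_max+F_min)/2 = 717 N
τ_a = K_W·8F_aD/(πd³) = 1.1961 × 50.701 = 60.645 MPa
τ_m = K_s·8F_mD/(πd³) = 1.0663 × 105.98 = 113.01 MPa
Soderberg: 1/n_f = τ_a/S_se + τ_m/S_sy = 60.645/486 + 113.01/810 = 0.12478 + 0.13952 = 0.2643
n_f = 1/0.2643 = 3.784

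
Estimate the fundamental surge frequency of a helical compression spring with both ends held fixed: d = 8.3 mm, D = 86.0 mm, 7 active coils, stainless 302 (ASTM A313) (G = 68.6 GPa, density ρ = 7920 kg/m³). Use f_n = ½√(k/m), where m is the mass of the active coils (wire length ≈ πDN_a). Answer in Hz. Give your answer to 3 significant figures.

k = Gd⁴/(8D³N_a) = (68.6×10³)(8.3⁴)/(8·86.0³·7) = 9.1401 N/mm = 9140.1 N/m
Wire length L = πDN_a = π·86.0·7 = 1891.2 mm
m = ρ·(πd²/4)·L = 7920 × 54.106×10⁻⁶ m² × 1.8912 m = 0.81043 kg
f_n = ½√(k/m) = 0.5·√(9140.1/0.81043) = 0.5·√(11278) = 53.099 Hz

53.1 Hz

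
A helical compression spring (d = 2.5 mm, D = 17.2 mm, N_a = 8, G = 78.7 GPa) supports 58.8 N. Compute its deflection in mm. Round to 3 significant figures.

k = Gd⁴/(8D³N_a) = (78.7×10³)(2.5⁴)/(8·17.2³·8) = 9.4399 N/mm
δ = F/k = 58.8 / 9.4399 = 6.2289 mm

6.23 mm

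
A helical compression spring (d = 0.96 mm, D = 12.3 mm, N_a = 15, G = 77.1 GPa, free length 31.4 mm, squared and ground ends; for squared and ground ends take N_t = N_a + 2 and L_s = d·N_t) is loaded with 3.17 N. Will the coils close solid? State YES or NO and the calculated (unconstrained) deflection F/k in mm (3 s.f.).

NO, δ = 10.8 mm

k = Gd⁴/(8D³N_a) = (77.1×10³)(0.96⁴)/(8·12.3³·15) = 0.29325 N/mm
N_t = 17; L_s = 0.96·17 = 16.32 mm; δ_solid = L₀ − L_s = 31.4 − 16.32 = 15.08 mm
δ = F/k = 3.17/0.29325 = 10.81 mm
δ < δ_solid → spring does not go solid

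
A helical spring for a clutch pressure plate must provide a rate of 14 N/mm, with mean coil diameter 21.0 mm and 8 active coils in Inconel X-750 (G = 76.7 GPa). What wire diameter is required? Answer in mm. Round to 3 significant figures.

d = (8D³N_a·k / G)^(1/4) = (8·21.0³·8·14 / (76.7×10³))^0.25
  = (108.19)^0.25 = 3.2251 mm

3.23 mm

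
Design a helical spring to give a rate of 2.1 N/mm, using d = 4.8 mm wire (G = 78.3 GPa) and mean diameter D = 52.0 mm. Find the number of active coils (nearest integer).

N_a = Gd⁴/(8D³k) = (78.3×10³ × 4.8⁴)/(8 × 52.0³ × 2.1)
    = 4.15649e+07 / 2.36221e+06 = 17.6 → 18 coils

18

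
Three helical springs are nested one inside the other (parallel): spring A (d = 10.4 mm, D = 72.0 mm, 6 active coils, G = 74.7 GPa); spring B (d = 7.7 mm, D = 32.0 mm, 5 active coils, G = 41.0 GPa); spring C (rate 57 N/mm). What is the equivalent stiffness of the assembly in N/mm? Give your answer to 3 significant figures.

k_A = Gd⁴/(8D³N_a) = (74.7×10³)(10.4⁴)/(8·72.0³·6) = 48.777 N/mm
k_B = Gd⁴/(8D³N_a) = (41.0×10³)(7.7⁴)/(8·32.0³·5) = 109.96 N/mm
Parallel: k_eq = 48.777 + 109.96 + 57 = 215.74 N/mm

216 N/mm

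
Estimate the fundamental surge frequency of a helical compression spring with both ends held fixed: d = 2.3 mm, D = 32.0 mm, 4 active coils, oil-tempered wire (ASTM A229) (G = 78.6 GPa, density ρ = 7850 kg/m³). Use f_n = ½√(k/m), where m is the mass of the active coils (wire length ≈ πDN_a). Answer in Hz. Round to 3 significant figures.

200 Hz

k = Gd⁴/(8D³N_a) = (78.6×10³)(2.3⁴)/(8·32.0³·4) = 2.0977 N/mm = 2097.7 N/m
Wire length L = πDN_a = π·32.0·4 = 402.12 mm
m = ρ·(πd²/4)·L = 7850 × 4.1548×10⁻⁶ m² × 0.40212 m = 0.013115 kg
f_n = ½√(k/m) = 0.5·√(2097.7/0.013115) = 0.5·√(1.5994e+05) = 199.96 Hz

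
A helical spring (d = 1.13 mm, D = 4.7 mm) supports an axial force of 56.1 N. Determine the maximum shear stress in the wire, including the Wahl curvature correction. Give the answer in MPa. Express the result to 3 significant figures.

645 MPa

Spring index C = D/d = 4.7/1.13 = 4.1593
K_W = (4C−1)/(4C−4) + 0.615/C = 15.637/12.637 + 0.1479 = 1.3853
τ₀ = 8FD/(πd³) = 8·56.1·4.7/(π·1.13³) = 2109.36/4.533 = 465.33 MPa
τ_max = K·τ₀ = 1.3853 × 465.33 = 644.61 MPa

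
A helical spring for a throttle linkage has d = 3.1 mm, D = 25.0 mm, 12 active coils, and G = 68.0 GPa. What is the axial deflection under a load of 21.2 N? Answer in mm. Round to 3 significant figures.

k = Gd⁴/(8D³N_a) = (68.0×10³)(3.1⁴)/(8·25.0³·12) = 4.1866 N/mm
δ = F/k = 21.2 / 4.1866 = 5.0637 mm

5.06 mm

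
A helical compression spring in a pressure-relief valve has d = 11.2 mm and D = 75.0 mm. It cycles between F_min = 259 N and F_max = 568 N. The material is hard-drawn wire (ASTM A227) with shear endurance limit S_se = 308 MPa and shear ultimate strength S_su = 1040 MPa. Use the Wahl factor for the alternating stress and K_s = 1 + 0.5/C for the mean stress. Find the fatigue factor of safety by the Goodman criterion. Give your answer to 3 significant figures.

7.07

C = D/d = 75.0/11.2 = 6.6964; K_W = (4C−1)/(4C−4)+0.615/C = 1.2235; K_s = 1+0.5/C = 1.0747
F_a = (F_max−F_min)/2 = 154.5 N; F_m = (F_max+F_min)/2 = 413.5 N
τ_a = K_W·8F_aD/(πd³) = 1.2235 × 21.003 = 25.697 MPa
τ_m = K_s·8F_mD/(πd³) = 1.0747 × 56.211 = 60.408 MPa
Goodman: 1/n_f = τ_a/S_se + τ_m/S_su = 25.697/308 + 60.408/1040 = 0.08343 + 0.05808 = 0.14152
n_f = 1/0.14152 = 7.066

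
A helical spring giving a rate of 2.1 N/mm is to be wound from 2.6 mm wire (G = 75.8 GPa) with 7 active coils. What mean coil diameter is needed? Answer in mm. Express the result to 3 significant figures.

D = (Gd⁴/(8N_a·k))^(1/3) = (75.8×10³·2.6⁴/(8·7·2.1))^(1/3)
  = (29454.7)^(1/3) = 30.8829 mm

30.9 mm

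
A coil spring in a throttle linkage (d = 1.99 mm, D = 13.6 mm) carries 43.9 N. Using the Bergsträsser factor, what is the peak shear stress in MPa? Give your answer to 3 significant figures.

233 MPa

Spring index C = D/d = 13.6/1.99 = 6.8342
K_B = (4C+2)/(4C−3) = 29.337/24.337 = 1.2055
τ₀ = 8FD/(πd³) = 8·43.9·13.6/(π·1.99³) = 4776.32/24.758 = 192.92 MPa
τ_max = K·τ₀ = 1.2055 × 192.92 = 232.56 MPa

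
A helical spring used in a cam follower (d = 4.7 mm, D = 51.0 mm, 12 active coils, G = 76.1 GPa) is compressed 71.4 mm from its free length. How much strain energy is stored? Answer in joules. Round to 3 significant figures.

7.43 J

k = Gd⁴/(8D³N_a) = (76.1×10³)(4.7⁴)/(8·51.0³·12) = 2.916 N/mm
U = ½kδ² = 0.5 × 2.916 × 71.4² = 7432.9 N·mm = 7.4329 J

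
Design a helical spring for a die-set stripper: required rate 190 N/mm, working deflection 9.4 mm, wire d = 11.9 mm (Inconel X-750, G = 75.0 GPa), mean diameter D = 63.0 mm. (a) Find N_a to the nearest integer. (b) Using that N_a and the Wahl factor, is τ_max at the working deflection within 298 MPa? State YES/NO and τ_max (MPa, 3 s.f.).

(a) 4 coils; (b) YES, τ_max = 217 MPa

N_a = Gd⁴/(8D³k) = (75.0×10³)(11.9⁴)/(8·63.0³·190) = 3.957 → N_a = 4
Actual rate k = Gd⁴/(8D³·4) = 187.97 N/mm
Working load F = kδ = 187.97·9.4 = 1766.9 N
C = 63.0/11.9 = 5.2941; K_W = (4C−1)/(4C−4)+0.615/C = 1.2908
τ_max = K_W·8FD/(πd³) = 1.2908·168.21 = 217.13 MPa
τ_max ≤ 298 MPa → acceptable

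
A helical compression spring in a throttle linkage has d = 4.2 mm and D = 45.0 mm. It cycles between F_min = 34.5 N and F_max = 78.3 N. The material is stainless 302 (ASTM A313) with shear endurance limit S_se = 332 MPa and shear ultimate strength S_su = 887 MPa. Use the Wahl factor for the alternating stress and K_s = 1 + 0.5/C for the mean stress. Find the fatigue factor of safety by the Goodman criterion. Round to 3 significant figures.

C = D/d = 45.0/4.2 = 10.7143; K_W = (4C−1)/(4C−4)+0.615/C = 1.1346; K_s = 1+0.5/C = 1.0467
F_a = (F_max−F_min)/2 = 21.9 N; F_m = (F_max+F_min)/2 = 56.4 N
τ_a = K_W·8F_aD/(πd³) = 1.1346 × 33.873 = 38.432 MPa
τ_m = K_s·8F_mD/(πd³) = 1.0467 × 87.234 = 91.305 MPa
Goodman: 1/n_f = τ_a/S_se + τ_m/S_su = 38.432/332 + 91.305/887 = 0.11576 + 0.10294 = 0.2187
n_f = 1/0.2187 = 4.573

4.57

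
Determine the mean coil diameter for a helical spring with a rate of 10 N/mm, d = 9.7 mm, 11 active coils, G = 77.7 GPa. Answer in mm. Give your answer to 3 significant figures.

D = (Gd⁴/(8N_a·k))^(1/3) = (77.7×10³·9.7⁴/(8·11·10))^(1/3)
  = (781673)^(1/3) = 92.1174 mm

92.1 mm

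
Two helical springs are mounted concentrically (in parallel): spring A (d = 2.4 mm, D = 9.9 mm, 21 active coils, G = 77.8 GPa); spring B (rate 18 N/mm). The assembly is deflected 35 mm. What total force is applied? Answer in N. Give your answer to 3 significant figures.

k_A = Gd⁴/(8D³N_a) = (77.8×10³)(2.4⁴)/(8·9.9³·21) = 15.835 N/mm
Parallel: k_eq = 15.835 + 18 = 33.835 N/mm
F = k_eq·δ = 33.835·35 = 1184.2 N

1180 N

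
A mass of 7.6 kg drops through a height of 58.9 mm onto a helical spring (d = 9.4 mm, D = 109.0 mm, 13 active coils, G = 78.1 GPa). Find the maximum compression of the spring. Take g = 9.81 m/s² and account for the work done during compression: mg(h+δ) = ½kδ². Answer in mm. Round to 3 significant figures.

k = Gd⁴/(8D³N_a) = (78.1×10³)(9.4⁴)/(8·109.0³·13) = 4.5274 N/mm
W = mg = 7.6 × 9.81 = 74.556 N
½kδ² − Wδ − Wh = 0 → δ = (W + √(W² + 2kWh))/k
δ = (74.556 + √(5558.6 + 39762.9))/4.5274 = (74.556 + 212.89)/4.5274 = 63.49 mm

63.5 mm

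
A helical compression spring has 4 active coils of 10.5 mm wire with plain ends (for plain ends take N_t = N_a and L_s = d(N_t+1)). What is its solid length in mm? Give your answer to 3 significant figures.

52.5 mm

plain ends: N_t = N_a = 4
L_s = d·(N_t+1) = 10.5 × 5 = 52.5 mm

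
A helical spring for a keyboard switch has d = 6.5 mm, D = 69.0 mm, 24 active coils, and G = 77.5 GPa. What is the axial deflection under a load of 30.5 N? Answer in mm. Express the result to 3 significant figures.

13.9 mm

k = Gd⁴/(8D³N_a) = (77.5×10³)(6.5⁴)/(8·69.0³·24) = 2.1933 N/mm
δ = F/k = 30.5 / 2.1933 = 13.906 mm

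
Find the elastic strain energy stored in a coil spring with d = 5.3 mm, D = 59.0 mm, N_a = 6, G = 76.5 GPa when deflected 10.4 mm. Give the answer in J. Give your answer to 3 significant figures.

k = Gd⁴/(8D³N_a) = (76.5×10³)(5.3⁴)/(8·59.0³·6) = 6.123 N/mm
U = ½kδ² = 0.5 × 6.123 × 10.4² = 331.13 N·mm = 0.33113 J

0.331 J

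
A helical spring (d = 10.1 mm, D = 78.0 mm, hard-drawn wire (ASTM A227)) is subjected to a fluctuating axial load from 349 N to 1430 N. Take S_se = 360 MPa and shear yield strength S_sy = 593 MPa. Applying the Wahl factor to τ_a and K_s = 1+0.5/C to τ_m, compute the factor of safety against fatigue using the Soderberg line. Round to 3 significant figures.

C = D/d = 78.0/10.1 = 7.7228; K_W = (4C−1)/(4C−4)+0.615/C = 1.1912; K_s = 1+0.5/C = 1.0647
F_a = (F_max−F_min)/2 = 540.5 N; F_m = (F_max+F_min)/2 = 889.5 N
τ_a = K_W·8F_aD/(πd³) = 1.1912 × 104.2 = 124.12 MPa
τ_m = K_s·8F_mD/(πd³) = 1.0647 × 171.48 = 182.58 MPa
Soderberg: 1/n_f = τ_a/S_se + τ_m/S_sy = 124.12/360 + 182.58/593 = 0.34478 + 0.30790 = 0.65268
n_f = 1/0.65268 = 1.532

1.53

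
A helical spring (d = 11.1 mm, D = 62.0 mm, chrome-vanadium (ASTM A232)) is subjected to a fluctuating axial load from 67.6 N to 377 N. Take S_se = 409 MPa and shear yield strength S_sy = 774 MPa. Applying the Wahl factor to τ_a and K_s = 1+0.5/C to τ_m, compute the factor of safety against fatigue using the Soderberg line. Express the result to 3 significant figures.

C = D/d = 62.0/11.1 = 5.5856; K_W = (4C−1)/(4C−4)+0.615/C = 1.2737; K_s = 1+0.5/C = 1.0895
F_a = (F_max−F_min)/2 = 154.7 N; F_m = (F_max+F_min)/2 = 222.3 N
τ_a = K_W·8F_aD/(πd³) = 1.2737 × 17.859 = 22.746 MPa
τ_m = K_s·8F_mD/(πd³) = 1.0895 × 25.663 = 27.96 MPa
Soderberg: 1/n_f = τ_a/S_se + τ_m/S_sy = 22.746/409 + 27.96/774 = 0.05561 + 0.03612 = 0.091738
n_f = 1/0.091738 = 10.9

10.9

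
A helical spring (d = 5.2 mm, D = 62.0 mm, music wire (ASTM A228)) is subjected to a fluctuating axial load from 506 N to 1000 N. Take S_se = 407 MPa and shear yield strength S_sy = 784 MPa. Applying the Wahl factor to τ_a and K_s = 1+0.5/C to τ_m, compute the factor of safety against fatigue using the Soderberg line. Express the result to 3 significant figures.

0.530

C = D/d = 62.0/5.2 = 11.9231; K_W = (4C−1)/(4C−4)+0.615/C = 1.1202; K_s = 1+0.5/C = 1.0419
F_a = (F_max−F_min)/2 = 247 N; F_m = (F_max+F_min)/2 = 753 N
τ_a = K_W·8F_aD/(πd³) = 1.1202 × 277.34 = 310.69 MPa
τ_m = K_s·8F_mD/(πd³) = 1.0419 × 845.51 = 880.96 MPa
Soderberg: 1/n_f = τ_a/S_se + τ_m/S_sy = 310.69/407 + 880.96/784 = 0.76337 + 1.12368 = 1.887
n_f = 1/1.887 = 0.5299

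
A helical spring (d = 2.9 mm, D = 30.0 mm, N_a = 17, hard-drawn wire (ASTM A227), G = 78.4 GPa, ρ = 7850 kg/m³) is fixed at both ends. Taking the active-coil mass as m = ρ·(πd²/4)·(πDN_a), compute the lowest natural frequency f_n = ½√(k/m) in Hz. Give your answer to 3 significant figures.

k = Gd⁴/(8D³N_a) = (78.4×10³)(2.9⁴)/(8·30.0³·17) = 1.5101 N/mm = 1510.1 N/m
Wire length L = πDN_a = π·30.0·17 = 1602.2 mm
m = ρ·(πd²/4)·L = 7850 × 6.6052×10⁻⁶ m² × 1.6022 m = 0.083076 kg
f_n = ½√(k/m) = 0.5·√(1510.1/0.083076) = 0.5·√(18177) = 67.412 Hz

67.4 Hz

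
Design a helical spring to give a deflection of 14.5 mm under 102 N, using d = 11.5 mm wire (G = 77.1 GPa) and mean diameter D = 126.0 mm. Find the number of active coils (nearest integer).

12

Required rate k = F/δ = 102/14.5 = 7.0345 N/mm
N_a = Gd⁴/(8D³k) = (77.1×10³ × 11.5⁴)/(8 × 126.0³ × 7.0345)
    = 1.34848e+09 / 1.12573e+08 = 11.98 → 12 coils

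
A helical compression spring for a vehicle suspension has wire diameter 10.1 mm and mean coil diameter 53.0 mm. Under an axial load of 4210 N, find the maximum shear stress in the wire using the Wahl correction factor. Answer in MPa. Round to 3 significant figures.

713 MPa

Spring index C = D/d = 53.0/10.1 = 5.2475
K_W = (4C−1)/(4C−4) + 0.615/C = 19.990/16.990 + 0.1172 = 1.2938
τ₀ = 8FD/(πd³) = 8·4210·53.0/(π·10.1³) = 1.78504e+06/3236.8 = 551.49 MPa
τ_max = K·τ₀ = 1.2938 × 551.49 = 713.5 MPa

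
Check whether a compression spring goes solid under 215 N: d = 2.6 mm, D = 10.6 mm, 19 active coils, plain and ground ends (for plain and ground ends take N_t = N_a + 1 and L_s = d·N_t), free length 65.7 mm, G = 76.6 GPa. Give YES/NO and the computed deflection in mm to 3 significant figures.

k = Gd⁴/(8D³N_a) = (76.6×10³)(2.6⁴)/(8·10.6³·19) = 19.336 N/mm
N_t = 20; L_s = 2.6·20 = 52 mm; δ_solid = L₀ − L_s = 65.7 − 52 = 13.7 mm
δ = F/k = 215/19.336 = 11.119 mm
δ < δ_solid → spring does not go solid

NO, δ = 11.1 mm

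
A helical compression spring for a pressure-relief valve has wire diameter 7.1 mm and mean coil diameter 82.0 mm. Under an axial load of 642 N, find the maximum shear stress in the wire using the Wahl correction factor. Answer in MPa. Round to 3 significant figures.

421 MPa

Spring index C = D/d = 82.0/7.1 = 11.5493
K_W = (4C−1)/(4C−4) + 0.615/C = 45.197/42.197 + 0.0532 = 1.1243
τ₀ = 8FD/(πd³) = 8·642·82.0/(π·7.1³) = 421152/1124.4 = 374.55 MPa
τ_max = K·τ₀ = 1.1243 × 374.55 = 421.13 MPa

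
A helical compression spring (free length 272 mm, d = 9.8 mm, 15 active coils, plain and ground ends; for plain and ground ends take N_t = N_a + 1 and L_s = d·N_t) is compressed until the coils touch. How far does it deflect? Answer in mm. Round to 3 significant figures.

115 mm

N_t = 16; L_s = 9.8·16 = 156.8 mm
δ_solid = L₀ − L_s = 272 − 156.8 = 115.2 mm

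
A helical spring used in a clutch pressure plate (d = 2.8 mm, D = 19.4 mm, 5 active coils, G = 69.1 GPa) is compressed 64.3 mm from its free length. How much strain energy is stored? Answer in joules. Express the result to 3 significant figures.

k = Gd⁴/(8D³N_a) = (69.1×10³)(2.8⁴)/(8·19.4³·5) = 14.543 N/mm
U = ½kδ² = 0.5 × 14.543 × 64.3² = 30063 N·mm = 30.063 J

30.1 J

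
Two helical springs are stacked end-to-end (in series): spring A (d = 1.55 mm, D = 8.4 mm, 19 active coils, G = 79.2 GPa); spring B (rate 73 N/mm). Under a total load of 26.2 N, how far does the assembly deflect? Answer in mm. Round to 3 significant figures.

k_A = Gd⁴/(8D³N_a) = (79.2×10³)(1.55⁴)/(8·8.4³·19) = 5.0742 N/mm
Series: 1/k_eq = 1/5.0742 + 1/73 = 0.21077; k_eq = 4.7444 N/mm
δ = F/k_eq = 26.2/4.7444 = 5.5222 mm

5.52 mm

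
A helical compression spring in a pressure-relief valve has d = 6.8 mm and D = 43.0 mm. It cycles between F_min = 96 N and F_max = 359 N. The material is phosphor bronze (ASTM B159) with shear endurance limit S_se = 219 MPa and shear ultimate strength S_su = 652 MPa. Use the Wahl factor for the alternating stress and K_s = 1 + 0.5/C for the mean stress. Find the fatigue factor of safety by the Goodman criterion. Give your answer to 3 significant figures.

2.56

C = D/d = 43.0/6.8 = 6.3235; K_W = (4C−1)/(4C−4)+0.615/C = 1.2381; K_s = 1+0.5/C = 1.0791
F_a = (F_max−F_min)/2 = 131.5 N; F_m = (F_max+F_min)/2 = 227.5 N
τ_a = K_W·8F_aD/(πd³) = 1.2381 × 45.794 = 56.699 MPa
τ_m = K_s·8F_mD/(πd³) = 1.0791 × 79.225 = 85.489 MPa
Goodman: 1/n_f = τ_a/S_se + τ_m/S_su = 56.699/219 + 85.489/652 = 0.25890 + 0.13112 = 0.39002
n_f = 1/0.39002 = 2.564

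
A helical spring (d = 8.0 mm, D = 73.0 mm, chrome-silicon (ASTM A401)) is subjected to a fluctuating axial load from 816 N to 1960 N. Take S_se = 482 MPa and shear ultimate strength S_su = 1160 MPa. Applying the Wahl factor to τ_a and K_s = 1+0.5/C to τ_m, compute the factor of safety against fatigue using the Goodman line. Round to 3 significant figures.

C = D/d = 73.0/8.0 = 9.1250; K_W = (4C−1)/(4C−4)+0.615/C = 1.1597; K_s = 1+0.5/C = 1.0548
F_a = (F_max−F_min)/2 = 572 N; F_m = (F_max+F_min)/2 = 1388 N
τ_a = K_W·8F_aD/(πd³) = 1.1597 × 207.68 = 240.84 MPa
τ_m = K_s·8F_mD/(πd³) = 1.0548 × 503.94 = 531.56 MPa
Goodman: 1/n_f = τ_a/S_se + τ_m/S_su = 240.84/482 + 531.56/1160 = 0.49968 + 0.45824 = 0.95792
n_f = 1/0.95792 = 1.044

1.04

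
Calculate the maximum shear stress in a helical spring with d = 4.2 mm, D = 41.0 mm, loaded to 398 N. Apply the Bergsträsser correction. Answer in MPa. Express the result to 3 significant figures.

639 MPa

Spring index C = D/d = 41.0/4.2 = 9.7619
K_B = (4C+2)/(4C−3) = 41.048/36.048 = 1.1387
τ₀ = 8FD/(πd³) = 8·398·41.0/(π·4.2³) = 130544/232.75 = 560.87 MPa
τ_max = K·τ₀ = 1.1387 × 560.87 = 638.66 MPa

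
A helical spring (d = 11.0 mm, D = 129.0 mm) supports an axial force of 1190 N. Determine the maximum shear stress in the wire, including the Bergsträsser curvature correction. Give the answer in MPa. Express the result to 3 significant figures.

Spring index C = D/d = 129.0/11.0 = 11.7273
K_B = (4C+2)/(4C−3) = 48.909/43.909 = 1.1139
τ₀ = 8FD/(πd³) = 8·1190·129.0/(π·11.0³) = 1.22808e+06/4181.5 = 293.7 MPa
τ_max = K·τ₀ = 1.1139 × 293.7 = 327.14 MPa

327 MPa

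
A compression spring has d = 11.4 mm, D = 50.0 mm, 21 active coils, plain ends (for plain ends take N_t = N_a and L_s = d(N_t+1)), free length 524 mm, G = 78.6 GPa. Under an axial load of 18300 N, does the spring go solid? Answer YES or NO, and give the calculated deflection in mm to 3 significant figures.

k = Gd⁴/(8D³N_a) = (78.6×10³)(11.4⁴)/(8·50.0³·21) = 63.215 N/mm
N_t = 21; L_s = 11.4·22 = 250.8 mm; δ_solid = L₀ − L_s = 524 − 250.8 = 273.2 mm
δ = F/k = 18300/63.215 = 289.49 mm
δ ≥ δ_solid → spring goes solid

YES, δ = 289 mm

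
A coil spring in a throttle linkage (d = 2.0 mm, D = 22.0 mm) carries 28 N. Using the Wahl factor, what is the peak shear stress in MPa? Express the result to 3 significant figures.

222 MPa

Spring index C = D/d = 22.0/2.0 = 11.0000
K_W = (4C−1)/(4C−4) + 0.615/C = 43.000/40.000 + 0.0559 = 1.1309
τ₀ = 8FD/(πd³) = 8·28·22.0/(π·2.0³) = 4928/25.133 = 196.08 MPa
τ_max = K·τ₀ = 1.1309 × 196.08 = 221.75 MPa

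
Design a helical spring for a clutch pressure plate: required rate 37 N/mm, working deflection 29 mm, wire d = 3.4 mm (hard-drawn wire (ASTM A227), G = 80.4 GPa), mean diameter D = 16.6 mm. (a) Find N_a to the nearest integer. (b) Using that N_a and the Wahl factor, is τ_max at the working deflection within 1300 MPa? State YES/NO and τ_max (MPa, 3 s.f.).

(a) 8 coils; (b) NO, τ_max = 1510 MPa

N_a = Gd⁴/(8D³k) = (80.4×10³)(3.4⁴)/(8·16.6³·37) = 7.935 → N_a = 8
Actual rate k = Gd⁴/(8D³·8) = 36.7 N/mm
Working load F = kδ = 36.7·29 = 1064.3 N
C = 16.6/3.4 = 4.8824; K_W = (4C−1)/(4C−4)+0.615/C = 1.3191
τ_max = K_W·8FD/(πd³) = 1.3191·1144.7 = 1510 MPa
τ_max > 1300 MPa → exceeds allowable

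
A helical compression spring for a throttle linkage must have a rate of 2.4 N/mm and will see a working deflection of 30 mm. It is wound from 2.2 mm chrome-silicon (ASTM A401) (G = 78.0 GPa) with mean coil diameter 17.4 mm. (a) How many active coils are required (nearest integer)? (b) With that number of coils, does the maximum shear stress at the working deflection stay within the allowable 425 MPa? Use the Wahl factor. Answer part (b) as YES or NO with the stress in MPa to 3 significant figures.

(a) 18 coils; (b) YES, τ_max = 357 MPa

N_a = Gd⁴/(8D³k) = (78.0×10³)(2.2⁴)/(8·17.4³·2.4) = 18.06 → N_a = 18
Actual rate k = Gd⁴/(8D³·18) = 2.4087 N/mm
Working load F = kδ = 2.4087·30 = 72.26 N
C = 17.4/2.2 = 7.9091; K_W = (4C−1)/(4C−4)+0.615/C = 1.1863
τ_max = K_W·8FD/(πd³) = 1.1863·300.69 = 356.71 MPa
τ_max ≤ 425 MPa → acceptable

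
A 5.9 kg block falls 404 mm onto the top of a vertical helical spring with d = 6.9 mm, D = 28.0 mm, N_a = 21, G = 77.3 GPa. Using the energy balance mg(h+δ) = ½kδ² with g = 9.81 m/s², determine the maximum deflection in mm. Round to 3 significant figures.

k = Gd⁴/(8D³N_a) = (77.3×10³)(6.9⁴)/(8·28.0³·21) = 47.511 N/mm
W = mg = 5.9 × 9.81 = 57.879 N
½kδ² − Wδ − Wh = 0 → δ = (W + √(W² + 2kWh))/k
δ = (57.879 + √(3350 + 2.2219e+06))/47.511 = (57.879 + 1491.7)/47.511 = 32.616 mm

32.6 mm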